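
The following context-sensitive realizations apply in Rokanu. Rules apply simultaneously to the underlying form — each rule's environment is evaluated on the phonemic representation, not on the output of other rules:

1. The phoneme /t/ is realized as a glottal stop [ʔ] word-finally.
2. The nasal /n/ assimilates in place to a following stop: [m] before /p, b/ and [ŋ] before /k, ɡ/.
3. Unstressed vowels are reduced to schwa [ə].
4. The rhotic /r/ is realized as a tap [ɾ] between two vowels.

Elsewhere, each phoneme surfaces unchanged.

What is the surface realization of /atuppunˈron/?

[ətəppənˈron]

Rule 3 applies to /a/ (word-initial: in an unstressed syllable) → [ə].
/t/ (between /a/ and /u/): rule 1 targets it, but not word-finally → unchanged [t].
Rule 3 applies to /u/ (between /t/ and /p/: in an unstressed syllable) → [ə].
/p/ stays [p].
/p/ stays [p].
/u/ meets the environment for rule 3 (in an unstressed syllable) → [ə].
/n/ (between /u/ and /r/) is in the target of rule 2 but the environment (before a labial or velar stop) is not met → [n].
/r/ — between /n/ and /o/; rule 4 does not apply here → [r].
/o/ (between /r/ and /n/) is in the target of rule 3 but the environment (in an unstressed syllable) is not met → [o].
/n/ — word-final; rule 2 does not apply here → [n].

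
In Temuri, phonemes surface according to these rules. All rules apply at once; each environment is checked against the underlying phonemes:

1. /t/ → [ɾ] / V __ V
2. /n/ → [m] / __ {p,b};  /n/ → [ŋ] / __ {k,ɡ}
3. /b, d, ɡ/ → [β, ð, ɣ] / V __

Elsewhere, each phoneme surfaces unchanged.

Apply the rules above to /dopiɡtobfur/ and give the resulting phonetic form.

[dopiɣtoβfur]

/d/ (word-initial) fails the environment for rule 3, so it stays [d].
/ɡ/ (between /i/ and /t/) occurs immediately after a vowel → [ɣ] by rule 3.
/t/ (between /ɡ/ and /o/) fails the environment for rule 1, so it stays [t].
/b/ (between /o/ and /f/): immediately after a vowel, so rule 3 applies → [β].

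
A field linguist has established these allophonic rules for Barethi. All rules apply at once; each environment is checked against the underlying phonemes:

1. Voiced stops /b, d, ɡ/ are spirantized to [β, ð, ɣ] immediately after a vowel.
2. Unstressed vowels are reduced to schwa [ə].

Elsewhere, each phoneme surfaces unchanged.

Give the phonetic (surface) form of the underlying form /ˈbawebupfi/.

/b/ (word-initial) fails the environment for rule 1, so it stays [b].
/a/ (between /b/ and /w/) fails the environment for rule 2, so it stays [a].
/e/ (between /w/ and /b/): in an unstressed syllable, so rule 2 applies → [ə].
/b/ (between /e/ and /u/): immediately after a vowel, so rule 1 applies → [β].
Rule 2 applies to /u/ (between /b/ and /p/: in an unstressed syllable) → [ə].
/i/ (word-final) occurs in an unstressed syllable → [ə] by rule 2.

[ˈbawəβəpfə]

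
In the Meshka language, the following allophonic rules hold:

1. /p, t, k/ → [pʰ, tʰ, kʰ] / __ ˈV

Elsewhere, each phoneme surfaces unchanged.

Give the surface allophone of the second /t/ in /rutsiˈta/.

[tʰ]

Rule 1 applies to /t/ (between /i/ and /a/: immediately before a stressed vowel) → [tʰ].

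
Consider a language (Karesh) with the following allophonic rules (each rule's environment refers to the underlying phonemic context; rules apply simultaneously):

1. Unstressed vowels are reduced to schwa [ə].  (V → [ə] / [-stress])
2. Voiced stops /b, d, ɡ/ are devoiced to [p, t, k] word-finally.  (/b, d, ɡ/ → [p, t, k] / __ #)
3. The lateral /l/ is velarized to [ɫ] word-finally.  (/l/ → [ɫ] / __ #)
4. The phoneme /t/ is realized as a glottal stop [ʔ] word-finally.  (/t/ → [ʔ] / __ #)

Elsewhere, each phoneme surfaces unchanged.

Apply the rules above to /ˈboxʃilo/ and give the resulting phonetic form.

/b/ (word-initial) fails the environment for rule 2, so it stays [b].
/o/ (between /b/ and /x/) is in the target of rule 1 but the environment (in an unstressed syllable) is not met → [o].
/x/ — not in any rule's target class → [x].
/ʃ/ (between /x/ and /i/) is unaffected → [ʃ].
/i/ (between /ʃ/ and /l/) occurs in an unstressed syllable → [ə] by rule 1.
/l/ (between /i/ and /o/) fails the environment for rule 3, so it stays [l].
/o/ (word-final): in an unstressed syllable, so rule 1 applies → [ə].

[ˈboxʃələ]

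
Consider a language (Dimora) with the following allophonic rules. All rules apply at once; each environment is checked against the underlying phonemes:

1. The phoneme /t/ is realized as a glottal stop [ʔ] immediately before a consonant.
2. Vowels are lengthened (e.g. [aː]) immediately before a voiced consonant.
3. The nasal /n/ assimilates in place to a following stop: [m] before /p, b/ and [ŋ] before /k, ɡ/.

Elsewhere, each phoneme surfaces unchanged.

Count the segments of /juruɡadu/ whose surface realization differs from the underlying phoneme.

Segments that undergo a rule: /u/ → [uː] (rule 2); /u/ → [uː] (rule 2); /a/ → [aː] (rule 2).
All other segments surface unchanged.

3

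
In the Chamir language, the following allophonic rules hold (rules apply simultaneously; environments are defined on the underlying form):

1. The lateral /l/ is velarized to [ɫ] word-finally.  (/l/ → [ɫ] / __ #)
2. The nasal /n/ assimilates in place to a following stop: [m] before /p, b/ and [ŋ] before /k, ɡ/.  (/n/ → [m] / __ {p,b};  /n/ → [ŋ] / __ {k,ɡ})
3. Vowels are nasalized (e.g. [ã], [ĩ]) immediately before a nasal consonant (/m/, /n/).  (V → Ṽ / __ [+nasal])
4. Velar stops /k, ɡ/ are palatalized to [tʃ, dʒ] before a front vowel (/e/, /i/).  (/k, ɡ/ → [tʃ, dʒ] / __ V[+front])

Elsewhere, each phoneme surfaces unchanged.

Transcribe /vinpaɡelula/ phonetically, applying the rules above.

/i/ meets the environment for rule 3 (before a nasal consonant) → [ĩ].
Rule 2 applies to /n/ (between /i/ and /p/: before a labial or velar stop) → [m].
/a/ (between /p/ and /ɡ/): rule 3 targets it, but not before a nasal consonant → unchanged [a].
/ɡ/ — between /a/ and /e/, before a front vowel — surfaces as [dʒ] (rule 4).
/e/ (between /ɡ/ and /l/) is in the target of rule 3 but the environment (before a nasal consonant) is not met → [e].
/l/ (between /e/ and /u/) fails the environment for rule 1, so it stays [l].
/u/ (between /l/ and /l/) is in the target of rule 3 but the environment (before a nasal consonant) is not met → [u].
/l/ (between /u/ and /a/) fails the environment for rule 1, so it stays [l].
/a/ (word-final) is in the target of rule 3 but the environment (before a nasal consonant) is not met → [a].

[vĩmpadʒelula]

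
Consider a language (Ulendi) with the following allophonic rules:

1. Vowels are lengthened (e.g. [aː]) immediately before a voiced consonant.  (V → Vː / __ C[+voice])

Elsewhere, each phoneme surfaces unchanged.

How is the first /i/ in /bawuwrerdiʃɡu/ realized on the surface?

/i/ (between /d/ and /ʃ/): rule 1 targets it, but not before a voiced consonant → unchanged [i].

[i]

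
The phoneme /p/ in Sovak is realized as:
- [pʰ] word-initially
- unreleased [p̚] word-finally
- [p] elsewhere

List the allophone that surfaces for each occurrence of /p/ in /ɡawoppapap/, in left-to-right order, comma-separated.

Occurrence 1 (position 5): no conditioning environment matches → elsewhere allophone [p].
Occurrence 2 (position 6): no conditioning environment matches → elsewhere allophone [p].
Occurrence 3 (position 8): no conditioning environment matches → elsewhere allophone [p].
Occurrence 4 (position 10): word-finally → [p̚].

[p], [p], [p], [p̚]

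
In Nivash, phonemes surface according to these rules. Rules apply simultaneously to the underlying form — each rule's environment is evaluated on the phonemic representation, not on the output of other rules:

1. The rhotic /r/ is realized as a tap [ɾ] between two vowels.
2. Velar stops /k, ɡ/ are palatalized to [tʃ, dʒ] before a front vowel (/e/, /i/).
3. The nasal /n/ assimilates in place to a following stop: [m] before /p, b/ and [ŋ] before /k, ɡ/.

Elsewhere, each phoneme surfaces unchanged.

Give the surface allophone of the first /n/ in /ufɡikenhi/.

[n]

/n/ (between /e/ and /h/) is in the target of rule 3 but the environment (before a labial or velar stop) is not met → [n].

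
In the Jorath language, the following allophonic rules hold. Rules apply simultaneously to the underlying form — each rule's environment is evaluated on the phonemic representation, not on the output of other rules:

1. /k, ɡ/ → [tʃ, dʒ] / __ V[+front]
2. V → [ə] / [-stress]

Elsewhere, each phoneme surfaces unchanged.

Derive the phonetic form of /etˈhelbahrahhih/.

[ətˈhelbəhrəhhəh]

/e/ (word-initial): in an unstressed syllable, so rule 2 applies → [ə].
/t/ (between /e/ and /h/): no rule targets it → [t].
/h/ — not in any rule's target class → [h].
/e/ (between /h/ and /l/) fails the environment for rule 2, so it stays [e].
/l/ (between /e/ and /b/): no rule targets it → [l].
/b/ — not in any rule's target class → [b].
/a/ meets the environment for rule 2 (in an unstressed syllable) → [ə].
/h/ (between /a/ and /r/): no rule targets it → [h].
/r/ (between /h/ and /a/): no rule targets it → [r].
/a/ meets the environment for rule 2 (in an unstressed syllable) → [ə].
/h/ (between /a/ and /h/) is unaffected → [h].
/h/ (between /h/ and /i/): no rule targets it → [h].
/i/ — between /h/ and /h/, in an unstressed syllable — surfaces as [ə] (rule 2).
/h/ stays [h].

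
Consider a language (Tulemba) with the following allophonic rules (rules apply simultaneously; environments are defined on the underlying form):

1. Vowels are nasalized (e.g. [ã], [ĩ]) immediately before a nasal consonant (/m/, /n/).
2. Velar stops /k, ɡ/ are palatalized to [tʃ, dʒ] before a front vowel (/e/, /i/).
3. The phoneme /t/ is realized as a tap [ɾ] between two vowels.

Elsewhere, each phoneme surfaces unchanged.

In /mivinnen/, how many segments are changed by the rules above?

Segments that undergo a rule: /i/ → [ĩ] (rule 1); /e/ → [ẽ] (rule 1).
All other segments surface unchanged.

2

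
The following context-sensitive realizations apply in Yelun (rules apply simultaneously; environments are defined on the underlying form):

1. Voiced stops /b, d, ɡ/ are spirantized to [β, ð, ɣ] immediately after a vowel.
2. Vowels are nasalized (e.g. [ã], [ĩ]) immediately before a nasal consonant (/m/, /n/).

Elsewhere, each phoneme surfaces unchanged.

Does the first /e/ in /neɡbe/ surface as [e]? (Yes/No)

/e/ (between /n/ and /ɡ/) fails the environment for rule 2, so it stays [e].
The actual realization is [e], which matches [e].

Yes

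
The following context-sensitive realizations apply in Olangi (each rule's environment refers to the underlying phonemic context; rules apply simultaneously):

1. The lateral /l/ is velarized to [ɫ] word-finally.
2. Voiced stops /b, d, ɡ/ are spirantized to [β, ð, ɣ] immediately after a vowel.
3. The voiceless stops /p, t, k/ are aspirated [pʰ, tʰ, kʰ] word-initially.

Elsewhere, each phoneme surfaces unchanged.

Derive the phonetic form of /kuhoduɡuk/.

[kʰuhoðuɣuk]

/k/ meets the environment for rule 3 (word-initially) → [kʰ].
/u/ (between /k/ and /h/): no rule targets it → [u].
/h/ stays [h].
/o/ stays [o].
/d/ (between /o/ and /u/): immediately after a vowel, so rule 2 applies → [ð].
/u/ (between /d/ and /ɡ/) is unaffected → [u].
/ɡ/ (between /u/ and /u/) occurs immediately after a vowel → [ɣ] by rule 2.
/u/ (between /ɡ/ and /k/) is unaffected → [u].
/k/ — word-final; rule 3 does not apply here → [k].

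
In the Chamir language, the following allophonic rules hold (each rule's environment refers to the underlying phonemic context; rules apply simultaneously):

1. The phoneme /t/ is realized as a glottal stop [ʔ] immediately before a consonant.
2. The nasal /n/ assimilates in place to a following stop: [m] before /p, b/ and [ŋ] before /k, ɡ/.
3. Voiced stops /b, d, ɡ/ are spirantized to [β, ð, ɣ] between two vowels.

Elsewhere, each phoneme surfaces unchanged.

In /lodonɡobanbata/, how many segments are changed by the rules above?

4

Segments that undergo a rule: /d/ → [ð] (rule 3); /n/ → [ŋ] (rule 2); /b/ → [β] (rule 3); /n/ → [m] (rule 2).
All other segments surface unchanged.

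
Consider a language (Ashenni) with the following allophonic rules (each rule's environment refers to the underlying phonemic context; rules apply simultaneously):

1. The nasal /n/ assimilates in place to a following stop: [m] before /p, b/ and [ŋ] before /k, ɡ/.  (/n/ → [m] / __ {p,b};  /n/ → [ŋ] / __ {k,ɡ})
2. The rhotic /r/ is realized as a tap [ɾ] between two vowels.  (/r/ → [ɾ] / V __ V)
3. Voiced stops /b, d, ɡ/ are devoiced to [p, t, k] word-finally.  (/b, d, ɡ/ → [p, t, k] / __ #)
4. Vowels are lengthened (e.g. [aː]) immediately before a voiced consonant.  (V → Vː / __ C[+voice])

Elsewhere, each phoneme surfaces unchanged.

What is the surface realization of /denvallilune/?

/d/ (word-initial) fails the environment for rule 3, so it stays [d].
/e/ (between /d/ and /n/) occurs before a voiced consonant → [eː] by rule 4.
/n/ (between /e/ and /v/) is in the target of rule 1 but the environment (before a labial or velar stop) is not met → [n].
/a/ meets the environment for rule 4 (before a voiced consonant) → [aː].
/i/ — between /l/ and /l/, before a voiced consonant — surfaces as [iː] (rule 4).
Rule 4 applies to /u/ (between /l/ and /n/: before a voiced consonant) → [uː].
/n/ (between /u/ and /e/) fails the environment for rule 1, so it stays [n].
/e/ — word-final; rule 4 does not apply here → [e].

[deːnvaːlliːluːne]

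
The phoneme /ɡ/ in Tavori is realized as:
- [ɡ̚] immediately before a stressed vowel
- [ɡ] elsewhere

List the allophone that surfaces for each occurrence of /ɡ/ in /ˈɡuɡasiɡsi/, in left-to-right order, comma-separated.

[ɡ̚], [ɡ], [ɡ]

Occurrence 1 (position 1): immediately before a stressed vowel → [ɡ̚].
Occurrence 2 (position 3): no conditioning environment matches → elsewhere allophone [ɡ].
Occurrence 3 (position 7): no conditioning environment matches → elsewhere allophone [ɡ].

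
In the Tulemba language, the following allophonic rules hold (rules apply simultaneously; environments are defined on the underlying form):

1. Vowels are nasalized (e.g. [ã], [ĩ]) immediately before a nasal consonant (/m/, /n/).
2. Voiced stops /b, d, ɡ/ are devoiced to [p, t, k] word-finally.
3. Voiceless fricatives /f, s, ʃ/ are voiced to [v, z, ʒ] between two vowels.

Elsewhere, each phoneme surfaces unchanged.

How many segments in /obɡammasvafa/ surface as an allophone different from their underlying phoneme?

2

Segments that undergo a rule: /a/ → [ã] (rule 1); /f/ → [v] (rule 3).
All other segments surface unchanged.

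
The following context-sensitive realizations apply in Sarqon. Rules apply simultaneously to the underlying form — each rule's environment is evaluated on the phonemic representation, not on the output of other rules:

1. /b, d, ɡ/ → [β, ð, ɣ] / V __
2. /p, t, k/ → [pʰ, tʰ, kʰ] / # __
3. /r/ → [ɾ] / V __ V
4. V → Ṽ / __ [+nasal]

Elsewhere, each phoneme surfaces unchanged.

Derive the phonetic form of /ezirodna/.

/e/ (word-initial) is in the target of rule 4 but the environment (before a nasal consonant) is not met → [e].
/z/ (between /e/ and /i/): no rule targets it → [z].
/i/ (between /z/ and /r/) fails the environment for rule 4, so it stays [i].
Rule 3 applies to /r/ (between /i/ and /o/: between two vowels) → [ɾ].
/o/ (between /r/ and /d/) is in the target of rule 4 but the environment (before a nasal consonant) is not met → [o].
/d/ (between /o/ and /n/): immediately after a vowel, so rule 1 applies → [ð].
/n/ (between /d/ and /a/): no rule targets it → [n].
/a/ (word-final) fails the environment for rule 4, so it stays [a].

[eziɾoðna]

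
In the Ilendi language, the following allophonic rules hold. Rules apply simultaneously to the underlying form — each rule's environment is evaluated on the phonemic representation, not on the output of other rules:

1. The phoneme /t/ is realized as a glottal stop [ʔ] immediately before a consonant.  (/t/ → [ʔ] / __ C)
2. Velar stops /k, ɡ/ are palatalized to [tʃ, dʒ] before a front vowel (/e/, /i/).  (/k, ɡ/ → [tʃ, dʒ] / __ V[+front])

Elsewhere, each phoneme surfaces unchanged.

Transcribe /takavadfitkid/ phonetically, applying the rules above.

/t/ (word-initial) is in the target of rule 1 but the environment (immediately before a consonant) is not met → [t].
/k/ (between /a/ and /a/): rule 2 targets it, but not before a front vowel → unchanged [k].
Rule 1 applies to /t/ (between /i/ and /k/: immediately before a consonant) → [ʔ].
/k/ — between /t/ and /i/, before a front vowel — surfaces as [tʃ] (rule 2).

[takavadfiʔtʃid]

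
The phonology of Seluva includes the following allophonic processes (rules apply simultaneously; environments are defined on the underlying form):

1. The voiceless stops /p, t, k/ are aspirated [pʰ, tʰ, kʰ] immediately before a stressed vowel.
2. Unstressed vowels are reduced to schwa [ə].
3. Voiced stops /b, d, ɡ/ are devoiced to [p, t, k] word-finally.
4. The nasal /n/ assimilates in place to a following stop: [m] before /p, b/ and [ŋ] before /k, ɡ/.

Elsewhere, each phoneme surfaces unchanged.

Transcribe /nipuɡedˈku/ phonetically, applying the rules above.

[nəpəɡədˈkʰu]

/n/ — word-initial; rule 4 does not apply here → [n].
/i/ — between /n/ and /p/, in an unstressed syllable — surfaces as [ə] (rule 2).
/p/ (between /i/ and /u/) fails the environment for rule 1, so it stays [p].
Rule 2 applies to /u/ (between /p/ and /ɡ/: in an unstressed syllable) → [ə].
/ɡ/ (between /u/ and /e/) fails the environment for rule 3, so it stays [ɡ].
/e/ (between /ɡ/ and /d/): in an unstressed syllable, so rule 2 applies → [ə].
/d/ (between /e/ and /k/) is in the target of rule 3 but the environment (word-finally) is not met → [d].
/k/ (between /d/ and /u/) occurs immediately before a stressed vowel → [kʰ] by rule 1.
/u/ (word-final) is in the target of rule 2 but the environment (in an unstressed syllable) is not met → [u].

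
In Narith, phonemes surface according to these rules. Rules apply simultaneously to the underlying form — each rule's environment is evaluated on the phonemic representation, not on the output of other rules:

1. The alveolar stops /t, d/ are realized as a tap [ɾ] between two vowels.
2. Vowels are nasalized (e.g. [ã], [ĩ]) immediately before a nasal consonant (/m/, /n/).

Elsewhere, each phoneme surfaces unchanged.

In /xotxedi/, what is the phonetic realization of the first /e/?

[e]

/e/ (between /x/ and /d/): rule 2 targets it, but not before a nasal consonant → unchanged [e].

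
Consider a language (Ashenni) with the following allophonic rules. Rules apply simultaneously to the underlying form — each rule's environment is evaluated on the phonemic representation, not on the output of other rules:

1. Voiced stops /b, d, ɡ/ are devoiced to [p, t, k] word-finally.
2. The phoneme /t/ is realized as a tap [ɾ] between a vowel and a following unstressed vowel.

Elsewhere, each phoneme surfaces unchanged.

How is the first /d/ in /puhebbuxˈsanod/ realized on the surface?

[t]

/d/ meets the environment for rule 1 (word-finally) → [t].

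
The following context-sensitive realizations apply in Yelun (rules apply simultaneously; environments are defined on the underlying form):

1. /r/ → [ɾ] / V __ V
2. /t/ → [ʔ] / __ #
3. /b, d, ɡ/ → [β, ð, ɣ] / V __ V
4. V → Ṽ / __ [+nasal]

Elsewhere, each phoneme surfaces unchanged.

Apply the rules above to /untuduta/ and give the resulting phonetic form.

[ũntuðuta]

/u/ (word-initial) occurs before a nasal consonant → [ũ] by rule 4.
/n/ (between /u/ and /t/) is unaffected → [n].
/t/ — between /n/ and /u/; rule 2 does not apply here → [t].
/u/ — between /t/ and /d/; rule 4 does not apply here → [u].
Rule 3 applies to /d/ (between /u/ and /u/: between two vowels) → [ð].
/u/ (between /d/ and /t/): rule 4 targets it, but not before a nasal consonant → unchanged [u].
/t/ (between /u/ and /a/) is in the target of rule 2 but the environment (word-finally) is not met → [t].
/a/ (word-final) is in the target of rule 4 but the environment (before a nasal consonant) is not met → [a].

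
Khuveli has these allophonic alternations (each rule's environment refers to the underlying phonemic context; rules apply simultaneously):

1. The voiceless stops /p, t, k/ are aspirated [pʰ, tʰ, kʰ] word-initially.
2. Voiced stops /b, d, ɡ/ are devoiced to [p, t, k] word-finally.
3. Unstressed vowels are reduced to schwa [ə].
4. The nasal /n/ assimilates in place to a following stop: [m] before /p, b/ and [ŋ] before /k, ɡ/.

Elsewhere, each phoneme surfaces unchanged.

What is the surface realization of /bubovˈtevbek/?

[bəbəvˈtevbək]

/b/ (word-initial) fails the environment for rule 2, so it stays [b].
/u/ (between /b/ and /b/): in an unstressed syllable, so rule 3 applies → [ə].
/b/ (between /u/ and /o/) is in the target of rule 2 but the environment (word-finally) is not met → [b].
/o/ — between /b/ and /v/, in an unstressed syllable — surfaces as [ə] (rule 3).
/v/ (between /o/ and /t/) is unaffected → [v].
/t/ (between /v/ and /e/) is in the target of rule 1 but the environment (word-initially) is not met → [t].
/e/ (between /t/ and /v/) fails the environment for rule 3, so it stays [e].
/v/ stays [v].
/b/ (between /v/ and /e/) is in the target of rule 2 but the environment (word-finally) is not met → [b].
/e/ (between /b/ and /k/) occurs in an unstressed syllable → [ə] by rule 3.
/k/ (word-final) fails the environment for rule 1, so it stays [k].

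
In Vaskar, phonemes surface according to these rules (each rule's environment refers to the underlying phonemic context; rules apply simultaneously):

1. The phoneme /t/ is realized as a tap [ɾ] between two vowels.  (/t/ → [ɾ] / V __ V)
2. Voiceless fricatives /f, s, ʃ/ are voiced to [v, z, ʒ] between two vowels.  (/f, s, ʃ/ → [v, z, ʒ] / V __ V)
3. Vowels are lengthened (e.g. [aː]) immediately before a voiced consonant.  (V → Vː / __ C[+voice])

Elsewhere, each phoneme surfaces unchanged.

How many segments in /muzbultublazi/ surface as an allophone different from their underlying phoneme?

Segments that undergo a rule: /u/ → [uː] (rule 3); /u/ → [uː] (rule 3); /u/ → [uː] (rule 3); /a/ → [aː] (rule 3).
All other segments surface unchanged.

4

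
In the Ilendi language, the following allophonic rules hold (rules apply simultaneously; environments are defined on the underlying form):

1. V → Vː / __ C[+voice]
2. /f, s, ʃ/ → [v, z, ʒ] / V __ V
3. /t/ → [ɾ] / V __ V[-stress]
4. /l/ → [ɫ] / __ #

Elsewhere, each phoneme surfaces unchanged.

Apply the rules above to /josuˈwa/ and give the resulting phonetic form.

/j/ — not in any rule's target class → [j].
/o/ — between /j/ and /s/; rule 1 does not apply here → [o].
/s/ (between /o/ and /u/) occurs between two vowels → [z] by rule 2.
/u/ (between /s/ and /w/): before a voiced consonant, so rule 1 applies → [uː].
/w/ stays [w].
/a/ (word-final) fails the environment for rule 1, so it stays [a].

[jozuːˈwa]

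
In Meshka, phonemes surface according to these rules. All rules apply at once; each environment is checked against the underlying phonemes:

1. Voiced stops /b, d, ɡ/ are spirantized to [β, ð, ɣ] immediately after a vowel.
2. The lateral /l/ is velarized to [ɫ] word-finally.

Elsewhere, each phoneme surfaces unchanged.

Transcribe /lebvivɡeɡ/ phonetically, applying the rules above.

[leβvivɡeɣ]

/l/ (word-initial): rule 2 targets it, but not word-finally → unchanged [l].
/e/ — not in any rule's target class → [e].
/b/ (between /e/ and /v/) occurs immediately after a vowel → [β] by rule 1.
/v/ — not in any rule's target class → [v].
/i/ (between /v/ and /v/): no rule targets it → [i].
/v/ — not in any rule's target class → [v].
/ɡ/ (between /v/ and /e/): rule 1 targets it, but not immediately after a vowel → unchanged [ɡ].
/e/ (between /ɡ/ and /ɡ/): no rule targets it → [e].
Rule 1 applies to /ɡ/ (word-final: immediately after a vowel) → [ɣ].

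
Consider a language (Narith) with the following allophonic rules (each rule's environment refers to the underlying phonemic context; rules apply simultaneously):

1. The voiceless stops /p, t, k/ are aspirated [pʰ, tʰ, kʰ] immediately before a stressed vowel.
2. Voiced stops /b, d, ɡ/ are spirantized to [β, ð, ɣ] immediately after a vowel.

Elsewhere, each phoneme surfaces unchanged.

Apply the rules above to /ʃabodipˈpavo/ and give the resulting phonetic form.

[ʃaβoðipˈpʰavo]

/ʃ/ stays [ʃ].
/a/ (between /ʃ/ and /b/): no rule targets it → [a].
/b/ meets the environment for rule 2 (immediately after a vowel) → [β].
/o/ (between /b/ and /d/): no rule targets it → [o].
/d/ (between /o/ and /i/): immediately after a vowel, so rule 2 applies → [ð].
/i/ — not in any rule's target class → [i].
/p/ — between /i/ and /p/; rule 1 does not apply here → [p].
Rule 1 applies to /p/ (between /p/ and /a/: immediately before a stressed vowel) → [pʰ].
/a/ (between /p/ and /v/): no rule targets it → [a].
/v/ stays [v].
/o/ (word-final) is unaffected → [o].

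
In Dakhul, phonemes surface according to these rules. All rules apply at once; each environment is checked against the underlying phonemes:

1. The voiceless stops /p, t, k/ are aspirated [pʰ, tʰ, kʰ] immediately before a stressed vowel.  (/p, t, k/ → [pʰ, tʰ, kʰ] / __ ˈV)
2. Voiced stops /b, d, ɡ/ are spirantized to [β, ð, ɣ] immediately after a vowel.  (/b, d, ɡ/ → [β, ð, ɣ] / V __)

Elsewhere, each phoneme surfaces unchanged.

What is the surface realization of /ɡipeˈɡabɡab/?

/ɡ/ — word-initial; rule 2 does not apply here → [ɡ].
/i/ stays [i].
/p/ (between /i/ and /e/) fails the environment for rule 1, so it stays [p].
/e/ (between /p/ and /ɡ/) is unaffected → [e].
/ɡ/ (between /e/ and /a/) occurs immediately after a vowel → [ɣ] by rule 2.
/a/ (between /ɡ/ and /b/) is unaffected → [a].
/b/ (between /a/ and /ɡ/): immediately after a vowel, so rule 2 applies → [β].
/ɡ/ (between /b/ and /a/) fails the environment for rule 2, so it stays [ɡ].
/a/ (between /ɡ/ and /b/) is unaffected → [a].
Rule 2 applies to /b/ (word-final: immediately after a vowel) → [β].

[ɡipeˈɣaβɡaβ]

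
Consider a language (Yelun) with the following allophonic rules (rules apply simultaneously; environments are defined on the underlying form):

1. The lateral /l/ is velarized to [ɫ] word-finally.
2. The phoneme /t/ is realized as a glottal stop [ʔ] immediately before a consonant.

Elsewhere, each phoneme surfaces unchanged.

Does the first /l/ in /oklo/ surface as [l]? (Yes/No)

Yes

/l/ — between /k/ and /o/; rule 1 does not apply here → [l].
The actual realization is [l], which matches [l].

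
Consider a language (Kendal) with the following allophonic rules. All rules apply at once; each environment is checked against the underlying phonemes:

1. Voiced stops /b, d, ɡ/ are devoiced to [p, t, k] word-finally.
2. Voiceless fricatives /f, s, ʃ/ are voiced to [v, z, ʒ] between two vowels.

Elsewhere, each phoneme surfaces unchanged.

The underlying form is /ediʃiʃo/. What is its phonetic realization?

/e/ — not in any rule's target class → [e].
/d/ (between /e/ and /i/): rule 1 targets it, but not word-finally → unchanged [d].
/i/ — not in any rule's target class → [i].
/ʃ/ (between /i/ and /i/) occurs between two vowels → [ʒ] by rule 2.
/i/ (between /ʃ/ and /ʃ/): no rule targets it → [i].
/ʃ/ — between /i/ and /o/, between two vowels — surfaces as [ʒ] (rule 2).
/o/ (word-final) is unaffected → [o].

[ediʒiʒo]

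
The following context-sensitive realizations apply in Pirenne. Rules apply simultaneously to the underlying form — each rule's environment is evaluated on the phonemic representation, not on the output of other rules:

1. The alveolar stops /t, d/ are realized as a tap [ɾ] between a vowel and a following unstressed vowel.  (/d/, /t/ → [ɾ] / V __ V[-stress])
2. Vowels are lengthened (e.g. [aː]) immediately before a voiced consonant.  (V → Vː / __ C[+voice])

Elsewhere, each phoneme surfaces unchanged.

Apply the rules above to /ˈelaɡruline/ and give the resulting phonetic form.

[ˈeːlaːɡruːliːne]

/e/ meets the environment for rule 2 (before a voiced consonant) → [eː].
/l/ stays [l].
/a/ (between /l/ and /ɡ/) occurs before a voiced consonant → [aː] by rule 2.
/ɡ/ (between /a/ and /r/) is unaffected → [ɡ].
/r/ stays [r].
/u/ (between /r/ and /l/) occurs before a voiced consonant → [uː] by rule 2.
/l/ (between /u/ and /i/) is unaffected → [l].
/i/ meets the environment for rule 2 (before a voiced consonant) → [iː].
/n/ stays [n].
/e/ — word-final; rule 2 does not apply here → [e].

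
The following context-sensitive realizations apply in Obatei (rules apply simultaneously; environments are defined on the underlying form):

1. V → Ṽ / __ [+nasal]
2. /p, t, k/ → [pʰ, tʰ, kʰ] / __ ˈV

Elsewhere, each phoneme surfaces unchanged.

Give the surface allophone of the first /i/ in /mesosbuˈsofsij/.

[i]

/i/ (between /s/ and /j/) fails the environment for rule 1, so it stays [i].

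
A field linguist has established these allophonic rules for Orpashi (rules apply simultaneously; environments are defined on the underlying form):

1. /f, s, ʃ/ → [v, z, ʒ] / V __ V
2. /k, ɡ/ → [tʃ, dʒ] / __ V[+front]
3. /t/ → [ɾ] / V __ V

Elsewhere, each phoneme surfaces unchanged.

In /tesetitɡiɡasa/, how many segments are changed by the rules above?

4

Segments that undergo a rule: /s/ → [z] (rule 1); /t/ → [ɾ] (rule 3); /ɡ/ → [dʒ] (rule 2); /s/ → [z] (rule 1).
All other segments surface unchanged.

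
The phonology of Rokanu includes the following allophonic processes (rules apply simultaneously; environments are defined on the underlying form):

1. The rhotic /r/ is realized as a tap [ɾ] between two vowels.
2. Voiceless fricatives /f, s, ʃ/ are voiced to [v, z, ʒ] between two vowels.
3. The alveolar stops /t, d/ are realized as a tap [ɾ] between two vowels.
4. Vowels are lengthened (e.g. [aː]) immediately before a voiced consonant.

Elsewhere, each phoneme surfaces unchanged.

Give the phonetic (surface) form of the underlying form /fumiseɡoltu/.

[fuːmizeːɡoːltu]

/f/ (word-initial): rule 2 targets it, but not between two vowels → unchanged [f].
/u/ meets the environment for rule 4 (before a voiced consonant) → [uː].
/i/ — between /m/ and /s/; rule 4 does not apply here → [i].
Rule 2 applies to /s/ (between /i/ and /e/: between two vowels) → [z].
/e/ (between /s/ and /ɡ/): before a voiced consonant, so rule 4 applies → [eː].
/o/ (between /ɡ/ and /l/) occurs before a voiced consonant → [oː] by rule 4.
/t/ (between /l/ and /u/) fails the environment for rule 3, so it stays [t].
/u/ (word-final) fails the environment for rule 4, so it stays [u].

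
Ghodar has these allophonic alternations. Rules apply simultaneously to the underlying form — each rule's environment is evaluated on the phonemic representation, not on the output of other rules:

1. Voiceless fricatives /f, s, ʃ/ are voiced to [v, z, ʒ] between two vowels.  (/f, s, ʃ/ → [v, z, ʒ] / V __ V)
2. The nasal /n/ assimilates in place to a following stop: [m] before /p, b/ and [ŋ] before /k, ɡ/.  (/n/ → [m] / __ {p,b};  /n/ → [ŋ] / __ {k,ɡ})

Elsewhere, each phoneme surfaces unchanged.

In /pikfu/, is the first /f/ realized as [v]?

/f/ (between /k/ and /u/): rule 1 targets it, but not between two vowels → unchanged [f].
The actual realization is [f], not [v].

No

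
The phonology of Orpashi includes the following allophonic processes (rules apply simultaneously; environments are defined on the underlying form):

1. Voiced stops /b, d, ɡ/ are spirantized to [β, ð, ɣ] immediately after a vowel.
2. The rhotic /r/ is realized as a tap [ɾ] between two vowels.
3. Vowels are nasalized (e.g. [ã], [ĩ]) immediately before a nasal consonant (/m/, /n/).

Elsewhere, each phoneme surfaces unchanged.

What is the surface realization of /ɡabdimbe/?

/ɡ/ (word-initial): rule 1 targets it, but not immediately after a vowel → unchanged [ɡ].
/a/ — between /ɡ/ and /b/; rule 3 does not apply here → [a].
/b/ (between /a/ and /d/) occurs immediately after a vowel → [β] by rule 1.
/d/ (between /b/ and /i/): rule 1 targets it, but not immediately after a vowel → unchanged [d].
/i/ meets the environment for rule 3 (before a nasal consonant) → [ĩ].
/m/ — not in any rule's target class → [m].
/b/ — between /m/ and /e/; rule 1 does not apply here → [b].
/e/ (word-final) is in the target of rule 3 but the environment (before a nasal consonant) is not met → [e].

[ɡaβdĩmbe]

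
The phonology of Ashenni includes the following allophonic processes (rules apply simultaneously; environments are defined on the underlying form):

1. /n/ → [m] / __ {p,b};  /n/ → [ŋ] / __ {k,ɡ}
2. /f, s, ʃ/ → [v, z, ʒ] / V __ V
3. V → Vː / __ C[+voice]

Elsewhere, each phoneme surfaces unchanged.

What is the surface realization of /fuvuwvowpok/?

[fuːvuːwvoːwpok]

/f/ (word-initial) is in the target of rule 2 but the environment (between two vowels) is not met → [f].
/u/ (between /f/ and /v/) occurs before a voiced consonant → [uː] by rule 3.
/u/ — between /v/ and /w/, before a voiced consonant — surfaces as [uː] (rule 3).
Rule 3 applies to /o/ (between /v/ and /w/: before a voiced consonant) → [oː].
/o/ (between /p/ and /k/): rule 3 targets it, but not before a voiced consonant → unchanged [o].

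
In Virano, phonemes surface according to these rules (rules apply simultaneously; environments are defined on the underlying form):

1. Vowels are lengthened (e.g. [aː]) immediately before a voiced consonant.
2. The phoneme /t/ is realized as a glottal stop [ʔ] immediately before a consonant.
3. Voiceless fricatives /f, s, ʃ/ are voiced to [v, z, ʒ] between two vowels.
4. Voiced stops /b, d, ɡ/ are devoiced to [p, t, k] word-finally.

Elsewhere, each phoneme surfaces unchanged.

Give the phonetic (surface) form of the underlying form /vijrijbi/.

[viːjriːjbi]

/v/ (word-initial): no rule targets it → [v].
/i/ — between /v/ and /j/, before a voiced consonant — surfaces as [iː] (rule 1).
/j/ (between /i/ and /r/) is unaffected → [j].
/r/ (between /j/ and /i/) is unaffected → [r].
Rule 1 applies to /i/ (between /r/ and /j/: before a voiced consonant) → [iː].
/j/ (between /i/ and /b/) is unaffected → [j].
/b/ — between /j/ and /i/; rule 4 does not apply here → [b].
/i/ (word-final): rule 1 targets it, but not before a voiced consonant → unchanged [i].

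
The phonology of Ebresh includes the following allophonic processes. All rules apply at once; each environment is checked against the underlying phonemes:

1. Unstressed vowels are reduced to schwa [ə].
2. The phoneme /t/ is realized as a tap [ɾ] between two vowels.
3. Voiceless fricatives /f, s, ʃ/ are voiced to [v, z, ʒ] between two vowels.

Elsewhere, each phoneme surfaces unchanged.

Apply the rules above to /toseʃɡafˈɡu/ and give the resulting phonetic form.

/t/ — word-initial; rule 2 does not apply here → [t].
Rule 1 applies to /o/ (between /t/ and /s/: in an unstressed syllable) → [ə].
/s/ — between /o/ and /e/, between two vowels — surfaces as [z] (rule 3).
/e/ (between /s/ and /ʃ/): in an unstressed syllable, so rule 1 applies → [ə].
/ʃ/ (between /e/ and /ɡ/) is in the target of rule 3 but the environment (between two vowels) is not met → [ʃ].
/ɡ/ (between /ʃ/ and /a/) is unaffected → [ɡ].
/a/ — between /ɡ/ and /f/, in an unstressed syllable — surfaces as [ə] (rule 1).
/f/ (between /a/ and /ɡ/) fails the environment for rule 3, so it stays [f].
/ɡ/ (between /f/ and /u/) is unaffected → [ɡ].
/u/ (word-final) is in the target of rule 1 but the environment (in an unstressed syllable) is not met → [u].

[təzəʃɡəfˈɡu]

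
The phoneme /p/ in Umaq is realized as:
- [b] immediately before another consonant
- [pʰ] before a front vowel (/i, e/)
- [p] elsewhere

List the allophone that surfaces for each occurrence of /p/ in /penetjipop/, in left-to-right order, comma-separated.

[pʰ], [p], [p]

Occurrence 1 (position 1): before a front vowel (/i, e/) → [pʰ].
Occurrence 2 (position 8): no conditioning environment matches → elsewhere allophone [p].
Occurrence 3 (position 10): no conditioning environment matches → elsewhere allophone [p].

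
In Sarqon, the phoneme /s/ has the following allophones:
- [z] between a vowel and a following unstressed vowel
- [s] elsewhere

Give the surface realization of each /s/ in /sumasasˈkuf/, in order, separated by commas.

[s], [z], [s]

Occurrence 1 (position 1): no conditioning environment matches → elsewhere allophone [s].
Occurrence 2 (position 5): between a vowel and a following unstressed vowel → [z].
Occurrence 3 (position 7): no conditioning environment matches → elsewhere allophone [s].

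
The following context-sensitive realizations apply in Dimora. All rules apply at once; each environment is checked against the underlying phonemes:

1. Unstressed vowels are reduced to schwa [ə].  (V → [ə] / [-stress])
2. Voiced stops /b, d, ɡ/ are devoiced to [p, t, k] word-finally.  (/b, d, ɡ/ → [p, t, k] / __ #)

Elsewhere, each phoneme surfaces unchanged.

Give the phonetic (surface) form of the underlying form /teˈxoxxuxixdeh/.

[təˈxoxxəxəxdəh]

/t/ stays [t].
/e/ (between /t/ and /x/) occurs in an unstressed syllable → [ə] by rule 1.
/x/ (between /e/ and /o/) is unaffected → [x].
/o/ (between /x/ and /x/): rule 1 targets it, but not in an unstressed syllable → unchanged [o].
/x/ (between /o/ and /x/) is unaffected → [x].
/x/ — not in any rule's target class → [x].
/u/ (between /x/ and /x/) occurs in an unstressed syllable → [ə] by rule 1.
/x/ (between /u/ and /i/) is unaffected → [x].
/i/ (between /x/ and /x/): in an unstressed syllable, so rule 1 applies → [ə].
/x/ — not in any rule's target class → [x].
/d/ — between /x/ and /e/; rule 2 does not apply here → [d].
Rule 1 applies to /e/ (between /d/ and /h/: in an unstressed syllable) → [ə].
/h/ (word-final) is unaffected → [h].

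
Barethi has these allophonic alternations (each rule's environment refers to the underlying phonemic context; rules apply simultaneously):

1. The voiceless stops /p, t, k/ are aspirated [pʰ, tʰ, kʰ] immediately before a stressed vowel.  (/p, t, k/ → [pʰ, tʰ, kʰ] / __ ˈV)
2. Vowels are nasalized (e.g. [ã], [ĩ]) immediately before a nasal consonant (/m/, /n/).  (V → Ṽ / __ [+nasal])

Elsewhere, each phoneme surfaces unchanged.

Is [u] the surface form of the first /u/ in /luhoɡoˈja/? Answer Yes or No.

Yes

/u/ (between /l/ and /h/) is in the target of rule 2 but the environment (before a nasal consonant) is not met → [u].
The actual realization is [u], which matches [u].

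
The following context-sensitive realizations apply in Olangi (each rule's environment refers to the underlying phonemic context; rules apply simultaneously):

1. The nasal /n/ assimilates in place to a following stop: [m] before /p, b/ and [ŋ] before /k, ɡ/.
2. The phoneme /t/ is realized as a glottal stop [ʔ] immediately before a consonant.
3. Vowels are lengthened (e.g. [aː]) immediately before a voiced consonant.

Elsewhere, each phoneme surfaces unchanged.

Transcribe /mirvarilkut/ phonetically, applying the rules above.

/m/ (word-initial): no rule targets it → [m].
/i/ — between /m/ and /r/, before a voiced consonant — surfaces as [iː] (rule 3).
/r/ (between /i/ and /v/): no rule targets it → [r].
/v/ (between /r/ and /a/): no rule targets it → [v].
Rule 3 applies to /a/ (between /v/ and /r/: before a voiced consonant) → [aː].
/r/ — not in any rule's target class → [r].
/i/ meets the environment for rule 3 (before a voiced consonant) → [iː].
/l/ (between /i/ and /k/): no rule targets it → [l].
/k/ (between /l/ and /u/) is unaffected → [k].
/u/ — between /k/ and /t/; rule 3 does not apply here → [u].
/t/ (word-final) fails the environment for rule 2, so it stays [t].

[miːrvaːriːlkut]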